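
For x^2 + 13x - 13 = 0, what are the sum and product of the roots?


For ax^2+bx+c=0: sum = -b/a, product = c/a.
a=1, b=13, c=-13
Sum = -(13)/1 = -13
Product = (-13)/1 = -13


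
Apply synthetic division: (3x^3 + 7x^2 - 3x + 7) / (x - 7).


Synthetic division with c = 7. Coefficients: 3, 7, -3, 7
Bring down 3.
  3 * 7 = 21; 21 + 7 = 28
  28 * 7 = 196; 196 - 3 = 193
  193 * 7 = 1351; 1351 + 7 = 1358
Quotient: 3x^2 + 28x + 193, Remainder: 1358


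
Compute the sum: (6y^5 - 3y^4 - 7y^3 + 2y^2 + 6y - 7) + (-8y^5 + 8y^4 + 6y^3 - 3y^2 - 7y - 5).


Align terms by degree and add:
  6y^5 - 3y^4 - 7y^3 + 2y^2 + 6y - 7
  -8y^5 + 8y^4 + 6y^3 - 3y^2 - 7y - 5
= -2y^5 + 5y^4 - y^3 - y^2 - y - 12


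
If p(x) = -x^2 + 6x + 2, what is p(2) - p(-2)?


p(2) = 10
p(-2) = -14
p(2) - p(-2) = 10 + 14 = 24


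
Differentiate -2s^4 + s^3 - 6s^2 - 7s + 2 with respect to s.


Apply the power rule term by term:
  d/ds(-2s^4) = -8s^3
  d/ds(s^3) = 3s^2
  d/ds(-6s^2) = -12s
  d/ds(-7s) = -7
  d/ds(2) = 0
p'(s) = -8s^3 + 3s^2 - 12s - 7


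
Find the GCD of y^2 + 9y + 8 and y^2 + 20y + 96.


Factor each:
  y^2 + 9y + 8 = (y + 8)(y + 1)
  y^2 + 20y + 96 = (y + 8)(y + 12)
Common monic factor: y + 8


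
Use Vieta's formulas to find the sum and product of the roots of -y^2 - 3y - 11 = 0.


For ay^2+by+c=0: sum = -b/a, product = c/a.
a=-1, b=-3, c=-11
Sum = -(-3)/-1 = -3
Product = (-11)/-1 = 11


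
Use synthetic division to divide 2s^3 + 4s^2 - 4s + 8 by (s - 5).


Synthetic division with c = 5. Coefficients: 2, 4, -4, 8
Bring down 2.
  2 * 5 = 10; 10 + 4 = 14
  14 * 5 = 70; 70 - 4 = 66
  66 * 5 = 330; 330 + 8 = 338
Quotient: 2s^2 + 14s + 66, Remainder: 338


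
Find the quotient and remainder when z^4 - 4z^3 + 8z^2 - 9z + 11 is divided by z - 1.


(z^4 - 4z^3 + 8z^2 - 9z + 11) / (z - 1)
Step 1: z^3 * (z - 1) = z^4 - z^3; subtract.
Step 2: -3z^2 * (z - 1) = -3z^3 + 3z^2; subtract.
Step 3: 5z * (z - 1) = 5z^2 - 5z; subtract.
Step 4: -4 * (z - 1) = -4z + 4; subtract.
Quotient: z^3 - 3z^2 + 5z - 4, Remainder: 7


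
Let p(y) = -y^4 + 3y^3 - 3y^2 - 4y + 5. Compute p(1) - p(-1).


p(1) = 0
p(-1) = 2
p(1) - p(-1) = 0 - 2 = -2


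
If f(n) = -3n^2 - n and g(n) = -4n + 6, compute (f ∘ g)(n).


Substitute g(n) into f:
f(g(n)) = -3*(-4n + 6)^2 + (-1)*(-4n + 6)
(-4n + 6)^2 = 16n^2 - 48n + 36
Expand and combine: -48n^2 + 148n - 114


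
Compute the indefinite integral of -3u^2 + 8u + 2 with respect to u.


Reverse power rule on each term:
  ∫ -3u^2 du = -u^3
  ∫ 8u du = 4u^2
  ∫ 2 du = 2u
F(u) = -u^3 + 4u^2 + 2u + C


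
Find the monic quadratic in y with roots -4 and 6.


p(y) = (y + 4)(y - 6)
Expand: y^2 - 2y - 24


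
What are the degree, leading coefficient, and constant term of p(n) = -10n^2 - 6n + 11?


Highest power of n is 2, with coefficient -10. Constant term is 11.
Degree = 2, leading coefficient = -10, constant term = 11


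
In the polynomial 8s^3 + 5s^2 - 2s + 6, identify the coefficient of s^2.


Read off the coefficient of s^2: 5


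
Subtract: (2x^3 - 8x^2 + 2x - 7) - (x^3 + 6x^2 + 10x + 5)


Distribute the minus sign:
  (2x^3 - 8x^2 + 2x - 7)
- (x^3 + 6x^2 + 10x + 5)
Negate second polynomial: -x^3 - 6x^2 - 10x - 5
Add: x^3 - 14x^2 - 8x - 12


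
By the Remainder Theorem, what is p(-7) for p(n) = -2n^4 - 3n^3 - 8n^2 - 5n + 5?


By the Remainder Theorem, the remainder equals p(-7):
  -2*(-7)^4 = -4802
  -3*(-7)^3 = 1029
  -8*(-7)^2 = -392
  -5*(-7)^1 = 35
  constant: 5
Sum: -4802 + 1029 - 392 + 35 + 5 = -4125


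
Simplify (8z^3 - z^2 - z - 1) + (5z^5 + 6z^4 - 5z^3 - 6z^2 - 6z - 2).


Align terms by degree and add:
  8z^3 - z^2 - z - 1
+ 5z^5 + 6z^4 - 5z^3 - 6z^2 - 6z - 2
= 5z^5 + 6z^4 + 3z^3 - 7z^2 - 7z - 3


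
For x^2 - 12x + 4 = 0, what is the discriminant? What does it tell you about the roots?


D = b^2 - 4ac = (-12)^2 - 4(1)(4) = 144 - 16 = 128
Since D > 0: two distinct irrational roots


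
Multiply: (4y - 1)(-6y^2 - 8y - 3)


Distribute each term of the first polynomial:
  (4y)(-6y^2 - 8y - 3) = -24y^3 - 32y^2 - 12y
  (-1)(-6y^2 - 8y - 3) = 6y^2 + 8y + 3
Sum: -24y^3 - 26y^2 - 4y + 3


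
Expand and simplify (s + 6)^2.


Expand (s + 6)^2 by repeated multiplication:
= s^2 + 12s + 36


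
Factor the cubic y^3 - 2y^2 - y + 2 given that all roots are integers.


Try integer roots (divisors of 2). y=1: p(1)=0.
Divide out (y - 1): quotient is y^2 - y - 2.
Factor the quadratic: (y - 2)(y + 1)
Result: (y - 1)(y - 2)(y + 1)


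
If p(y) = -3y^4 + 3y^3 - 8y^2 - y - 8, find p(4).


Using direct substitution:
  -3 * (4)^4 = -768
  3 * (4)^3 = 192
  -8 * (4)^2 = -128
  -1 * (4)^1 = -4
  constant: -8
Sum = -768 + 192 - 128 - 4 - 8 = -716


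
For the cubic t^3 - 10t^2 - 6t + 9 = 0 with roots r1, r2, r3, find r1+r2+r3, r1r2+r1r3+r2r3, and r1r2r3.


Monic cubic t^3+bt^2+ct+d=0: sum=-b, pairwise sum=c, product=-d.
b=-10, c=-6, d=9
r1+r2+r3 = 10
r1r2+r1r3+r2r3 = -6
r1r2r3 = -9


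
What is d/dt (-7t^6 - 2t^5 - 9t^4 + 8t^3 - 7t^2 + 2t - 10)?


Apply the power rule term by term:
  d/dt(-7t^6) = -42t^5
  d/dt(-2t^5) = -10t^4
  d/dt(-9t^4) = -36t^3
  d/dt(8t^3) = 24t^2
  d/dt(-7t^2) = -14t
  d/dt(2t) = 2
  d/dt(-10) = 0
p'(t) = -42t^5 - 10t^4 - 36t^3 + 24t^2 - 14t + 2


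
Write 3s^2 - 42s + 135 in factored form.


Roots satisfy r1 + r2 = -b/a = 14 and r1*r2 = c/a = 45.
So r1 = 5, r2 = 9.
3s^2 - 42s + 135 = 3(s - r1)(s - r2) = 3(s - 5)(s - 9)


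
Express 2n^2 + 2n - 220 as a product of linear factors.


Roots satisfy r1 + r2 = -b/a = -1 and r1*r2 = c/a = -110.
So r1 = 10, r2 = -11.
2n^2 + 2n - 220 = 2(n - r1)(n - r2) = 2(n - 10)(n + 11)


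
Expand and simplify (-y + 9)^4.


Expand (-y + 9)^4 by repeated multiplication:
  (-y + 9)^2 = y^2 - 18y + 81
  (-y + 9)^3 = -y^3 + 27y^2 - 243y + 729
= y^4 - 36y^3 + 486y^2 - 2916y + 6561


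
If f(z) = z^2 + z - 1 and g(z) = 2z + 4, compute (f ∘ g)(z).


Substitute g(z) into f:
f(g(z)) = 1*(2z + 4)^2 + 1*(2z + 4) + (-1)
(2z + 4)^2 = 4z^2 + 16z + 16
Expand and combine: 4z^2 + 18z + 19


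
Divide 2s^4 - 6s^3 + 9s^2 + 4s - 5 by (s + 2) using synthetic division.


Synthetic division with c = -2. Coefficients: 2, -6, 9, 4, -5
Bring down 2.
  2 * -2 = -4; -4 - 6 = -10
  -10 * -2 = 20; 20 + 9 = 29
  29 * -2 = -58; -58 + 4 = -54
  -54 * -2 = 108; 108 - 5 = 103
Quotient: 2s^3 - 10s^2 + 29s - 54, Remainder: 103


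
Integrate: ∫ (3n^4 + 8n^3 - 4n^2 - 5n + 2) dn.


Reverse power rule on each term:
  ∫ 3n^4 dn = (3/5)n^5
  ∫ 8n^3 dn = 2n^4
  ∫ -4n^2 dn = -(4/3)n^3
  ∫ -5n dn = -(5/2)n^2
  ∫ 2 dn = 2n
F(n) = (3/5)n^5 + 2n^4 - (4/3)n^3 - (5/2)n^2 + 2n + C


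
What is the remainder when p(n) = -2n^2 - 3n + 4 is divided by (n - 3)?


By the Remainder Theorem, the remainder equals p(3):
  -2*(3)^2 = -18
  -3*(3)^1 = -9
  constant: 4
Sum: -18 - 9 + 4 = -23


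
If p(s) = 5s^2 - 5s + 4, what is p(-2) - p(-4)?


p(-2) = 34
p(-4) = 104
p(-2) - p(-4) = 34 - 104 = -70


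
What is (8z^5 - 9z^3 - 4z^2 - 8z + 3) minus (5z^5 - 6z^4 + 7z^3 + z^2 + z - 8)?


Distribute the minus sign:
  (8z^5 - 9z^3 - 4z^2 - 8z + 3)
- (5z^5 - 6z^4 + 7z^3 + z^2 + z - 8)
Negate second polynomial: -5z^5 + 6z^4 - 7z^3 - z^2 - z + 8
Add: 3z^5 + 6z^4 - 16z^3 - 5z^2 - 9z + 11


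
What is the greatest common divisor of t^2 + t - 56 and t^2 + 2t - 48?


Factor each:
  t^2 + t - 56 = (t + 8)(t - 7)
  t^2 + 2t - 48 = (t + 8)(t - 6)
Common monic factor: t + 8


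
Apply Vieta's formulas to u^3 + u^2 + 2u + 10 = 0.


Monic cubic u^3+bu^2+cu+d=0: sum=-b, pairwise sum=c, product=-d.
b=1, c=2, d=10
r1+r2+r3 = -1
r1r2+r1r3+r2r3 = 2
r1r2r3 = -10


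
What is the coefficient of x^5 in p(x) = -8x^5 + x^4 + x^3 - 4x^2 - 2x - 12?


Read off the coefficient of x^5: -8


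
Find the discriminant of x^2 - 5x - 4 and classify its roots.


D = b^2 - 4ac = (-5)^2 - 4(1)(-4) = 25 + 16 = 41
Since D > 0: two distinct irrational roots


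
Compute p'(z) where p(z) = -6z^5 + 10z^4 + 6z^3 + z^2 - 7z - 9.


Apply the power rule term by term:
  d/dz(-6z^5) = -30z^4
  d/dz(10z^4) = 40z^3
  d/dz(6z^3) = 18z^2
  d/dz(z^2) = 2z
  d/dz(-7z) = -7
  d/dz(-9) = 0
p'(z) = -30z^4 + 40z^3 + 18z^2 + 2z - 7


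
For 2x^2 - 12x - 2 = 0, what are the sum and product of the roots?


For ax^2+bx+c=0: sum = -b/a, product = c/a.
a=2, b=-12, c=-2
Sum = -(-12)/2 = 6
Product = (-2)/2 = -1


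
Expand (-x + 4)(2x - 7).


Distribute each term of the first polynomial:
  (-x)(2x - 7) = -2x^2 + 7x
  (4)(2x - 7) = 8x - 28
Sum: -2x^2 + 15x - 28


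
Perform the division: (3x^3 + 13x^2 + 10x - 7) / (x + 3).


(3x^3 + 13x^2 + 10x - 7) / (x + 3)
Step 1: 3x^2 * (x + 3) = 3x^3 + 9x^2; subtract.
Step 2: 4x * (x + 3) = 4x^2 + 12x; subtract.
Step 3: -2 * (x + 3) = -2x - 6; subtract.
Quotient: 3x^2 + 4x - 2, Remainder: -1


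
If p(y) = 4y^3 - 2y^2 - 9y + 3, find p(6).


Using direct substitution:
  4 * (6)^3 = 864
  -2 * (6)^2 = -72
  -9 * (6)^1 = -54
  constant: 3
Sum = 864 - 72 - 54 + 3 = 741


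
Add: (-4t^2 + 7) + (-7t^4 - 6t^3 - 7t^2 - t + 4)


Align terms by degree and add:
  -4t^2 + 7
  -7t^4 - 6t^3 - 7t^2 - t + 4
= -7t^4 - 6t^3 - 11t^2 - t + 11


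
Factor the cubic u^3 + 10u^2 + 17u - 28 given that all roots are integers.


Try integer roots (divisors of -28). u=-7: p(-7)=0.
Divide out (u + 7): quotient is u^2 + 3u - 4.
Factor the quadratic: (u + 4)(u - 1)
Result: (u + 7)(u + 4)(u - 1)


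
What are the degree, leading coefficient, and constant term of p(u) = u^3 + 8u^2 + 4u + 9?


Highest power of u is 3, with coefficient 1. Constant term is 9.
Degree = 3, leading coefficient = 1, constant term = 9


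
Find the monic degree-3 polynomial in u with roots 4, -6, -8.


p(u) = (u - 4)(u + 6)(u + 8)
Expand: u^3 + 10u^2 - 8u - 192


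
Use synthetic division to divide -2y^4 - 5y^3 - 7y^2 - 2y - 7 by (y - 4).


Synthetic division with c = 4. Coefficients: -2, -5, -7, -2, -7
Bring down -2.
  -2 * 4 = -8; -8 - 5 = -13
  -13 * 4 = -52; -52 - 7 = -59
  -59 * 4 = -236; -236 - 2 = -238
  -238 * 4 = -952; -952 - 7 = -959
Quotient: -2y^3 - 13y^2 - 59y - 238, Remainder: -959


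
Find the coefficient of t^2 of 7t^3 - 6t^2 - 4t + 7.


Read off the coefficient of t^2: -6


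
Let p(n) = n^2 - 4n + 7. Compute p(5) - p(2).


p(5) = 12
p(2) = 3
p(5) - p(2) = 12 - 3 = 9


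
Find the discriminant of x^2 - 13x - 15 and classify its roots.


D = b^2 - 4ac = (-13)^2 - 4(1)(-15) = 169 + 60 = 229
Since D > 0: two distinct irrational roots


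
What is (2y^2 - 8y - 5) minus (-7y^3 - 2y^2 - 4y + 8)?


Distribute the minus sign:
  (2y^2 - 8y - 5)
- (-7y^3 - 2y^2 - 4y + 8)
Negate second polynomial: 7y^3 + 2y^2 + 4y - 8
Add: 7y^3 + 4y^2 - 4y - 13


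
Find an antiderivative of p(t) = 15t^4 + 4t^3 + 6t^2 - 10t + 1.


Reverse power rule on each term:
  ∫ 15t^4 dt = 3t^5
  ∫ 4t^3 dt = t^4
  ∫ 6t^2 dt = 2t^3
  ∫ -10t dt = -5t^2
  ∫ 1 dt = t
F(t) = 3t^5 + t^4 + 2t^3 - 5t^2 + t + C


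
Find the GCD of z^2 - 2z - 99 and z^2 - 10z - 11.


Factor each:
  z^2 - 2z - 99 = (z - 11)(z + 9)
  z^2 - 10z - 11 = (z - 11)(z + 1)
Common monic factor: z - 11


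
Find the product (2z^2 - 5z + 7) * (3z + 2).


Distribute each term of the first polynomial:
  (2z^2)(3z + 2) = 6z^3 + 4z^2
  (-5z)(3z + 2) = -15z^2 - 10z
  (7)(3z + 2) = 21z + 14
Sum: 6z^3 - 11z^2 + 11z + 14


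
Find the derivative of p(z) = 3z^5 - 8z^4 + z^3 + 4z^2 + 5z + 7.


Apply the power rule term by term:
  d/dz(3z^5) = 15z^4
  d/dz(-8z^4) = -32z^3
  d/dz(z^3) = 3z^2
  d/dz(4z^2) = 8z
  d/dz(5z) = 5
  d/dz(7) = 0
p'(z) = 15z^4 - 32z^3 + 3z^2 + 8z + 5


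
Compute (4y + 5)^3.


Expand (4y + 5)^3 by repeated multiplication:
  (4y + 5)^2 = 16y^2 + 40y + 25
= 64y^3 + 240y^2 + 300y + 125


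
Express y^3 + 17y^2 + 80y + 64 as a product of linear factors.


Try integer roots (divisors of 64). y=-1: p(-1)=0.
Divide out (y + 1): quotient is y^2 + 16y + 64.
Factor the quadratic: (y + 8)(y + 8)
Result: (y + 1)(y + 8)(y + 8)


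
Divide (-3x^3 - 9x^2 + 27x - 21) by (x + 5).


(-3x^3 - 9x^2 + 27x - 21) / (x + 5)
Step 1: -3x^2 * (x + 5) = -3x^3 - 15x^2; subtract.
Step 2: 6x * (x + 5) = 6x^2 + 30x; subtract.
Step 3: -3 * (x + 5) = -3x - 15; subtract.
Quotient: -3x^2 + 6x - 3, Remainder: -6


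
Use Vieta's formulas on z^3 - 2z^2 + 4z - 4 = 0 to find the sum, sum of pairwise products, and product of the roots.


Monic cubic z^3+bz^2+cz+d=0: sum=-b, pairwise sum=c, product=-d.
b=-2, c=4, d=-4
r1+r2+r3 = 2
r1r2+r1r3+r2r3 = 4
r1r2r3 = 4


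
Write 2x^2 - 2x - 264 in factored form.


Roots satisfy r1 + r2 = -b/a = 1 and r1*r2 = c/a = -132.
So r1 = -11, r2 = 12.
2x^2 - 2x - 264 = 2(x - r1)(x - r2) = 2(x + 11)(x - 12)


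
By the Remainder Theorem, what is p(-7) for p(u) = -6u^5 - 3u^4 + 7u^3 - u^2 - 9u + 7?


By the Remainder Theorem, the remainder equals p(-7):
  -6*(-7)^5 = 100842
  -3*(-7)^4 = -7203
  7*(-7)^3 = -2401
  -1*(-7)^2 = -49
  -9*(-7)^1 = 63
  constant: 7
Sum: 100842 - 7203 - 2401 - 49 + 63 + 7 = 91259


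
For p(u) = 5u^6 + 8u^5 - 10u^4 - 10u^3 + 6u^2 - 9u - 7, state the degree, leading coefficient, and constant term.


Highest power of u is 6, with coefficient 5. Constant term is -7.
Degree = 6, leading coefficient = 5, constant term = -7


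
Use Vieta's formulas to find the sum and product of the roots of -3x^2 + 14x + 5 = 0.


For ax^2+bx+c=0: sum = -b/a, product = c/a.
a=-3, b=14, c=5
Sum = -(14)/-3 = 14/3
Product = (5)/-3 = -5/3


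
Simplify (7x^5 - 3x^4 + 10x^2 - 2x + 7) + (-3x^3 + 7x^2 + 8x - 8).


Align terms by degree and add:
  7x^5 - 3x^4 + 10x^2 - 2x + 7
  -3x^3 + 7x^2 + 8x - 8
= 7x^5 - 3x^4 - 3x^3 + 17x^2 + 6x - 1


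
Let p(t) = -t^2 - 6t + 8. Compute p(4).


Using direct substitution:
  -1 * (4)^2 = -16
  -6 * (4)^1 = -24
  constant: 8
Sum = -16 - 24 + 8 = -32


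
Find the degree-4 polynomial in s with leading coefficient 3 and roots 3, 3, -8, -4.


p(s) = 3(s - 3)(s - 3)(s + 8)(s + 4)
Expand: 3s^4 + 18s^3 - 93s^2 - 252s + 864


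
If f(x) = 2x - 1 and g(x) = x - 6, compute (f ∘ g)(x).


Substitute g(x) into f:
f(g(x)) = 2*(x - 6) + (-1)
Expand and combine: 2x - 13


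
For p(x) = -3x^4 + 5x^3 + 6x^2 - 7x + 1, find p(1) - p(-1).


p(1) = 2
p(-1) = 6
p(1) - p(-1) = 2 - 6 = -4


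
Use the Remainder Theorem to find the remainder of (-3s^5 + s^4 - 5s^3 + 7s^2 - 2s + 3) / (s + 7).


By the Remainder Theorem, the remainder equals p(-7):
  -3*(-7)^5 = 50421
  1*(-7)^4 = 2401
  -5*(-7)^3 = 1715
  7*(-7)^2 = 343
  -2*(-7)^1 = 14
  constant: 3
Sum: 50421 + 2401 + 1715 + 343 + 14 + 3 = 54897


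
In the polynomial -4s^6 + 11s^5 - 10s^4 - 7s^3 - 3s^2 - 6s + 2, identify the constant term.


Read off the constant term: 2


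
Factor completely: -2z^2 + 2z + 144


Roots satisfy r1 + r2 = -b/a = 1 and r1*r2 = c/a = -72.
So r1 = -8, r2 = 9.
-2z^2 + 2z + 144 = -2(z - r1)(z - r2) = -2(z + 8)(z - 9)


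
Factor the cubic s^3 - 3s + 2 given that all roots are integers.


Try integer roots (divisors of 2). s=-2: p(-2)=0.
Divide out (s + 2): quotient is s^2 - 2s + 1.
Factor the quadratic: (s - 1)(s - 1)
Result: (s + 2)(s - 1)(s - 1)


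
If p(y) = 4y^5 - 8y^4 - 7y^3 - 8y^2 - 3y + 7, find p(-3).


Using direct substitution:
  4 * (-3)^5 = -972
  -8 * (-3)^4 = -648
  -7 * (-3)^3 = 189
  -8 * (-3)^2 = -72
  -3 * (-3)^1 = 9
  constant: 7
Sum = -972 - 648 + 189 - 72 + 9 + 7 = -1487


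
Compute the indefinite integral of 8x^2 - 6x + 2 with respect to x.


Reverse power rule on each term:
  ∫ 8x^2 dx = (8/3)x^3
  ∫ -6x dx = -3x^2
  ∫ 2 dx = 2x
F(x) = (8/3)x^3 - 3x^2 + 2x + C


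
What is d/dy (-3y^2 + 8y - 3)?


Apply the power rule term by term:
  d/dy(-3y^2) = -6y
  d/dy(8y) = 8
  d/dy(-3) = 0
p'(y) = -6y + 8


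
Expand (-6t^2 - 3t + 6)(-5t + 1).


Distribute each term of the first polynomial:
  (-6t^2)(-5t + 1) = 30t^3 - 6t^2
  (-3t)(-5t + 1) = 15t^2 - 3t
  (6)(-5t + 1) = -30t + 6
Sum: 30t^3 + 9t^2 - 33t + 6


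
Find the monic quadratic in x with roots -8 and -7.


p(x) = (x + 8)(x + 7)
Expand: x^2 + 15x + 56


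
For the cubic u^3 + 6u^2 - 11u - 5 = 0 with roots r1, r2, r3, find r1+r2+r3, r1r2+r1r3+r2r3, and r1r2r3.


Monic cubic u^3+bu^2+cu+d=0: sum=-b, pairwise sum=c, product=-d.
b=6, c=-11, d=-5
r1+r2+r3 = -6
r1r2+r1r3+r2r3 = -11
r1r2r3 = 5


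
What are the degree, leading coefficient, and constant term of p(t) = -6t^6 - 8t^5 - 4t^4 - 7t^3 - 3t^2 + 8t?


Highest power of t is 6, with coefficient -6. Constant term is 0.
Degree = 6, leading coefficient = -6, constant term = 0


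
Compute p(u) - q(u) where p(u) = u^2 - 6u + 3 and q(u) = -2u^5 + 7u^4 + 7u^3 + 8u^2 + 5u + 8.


Distribute the minus sign:
  (u^2 - 6u + 3)
- (-2u^5 + 7u^4 + 7u^3 + 8u^2 + 5u + 8)
Negate second polynomial: 2u^5 - 7u^4 - 7u^3 - 8u^2 - 5u - 8
Add: 2u^5 - 7u^4 - 7u^3 - 7u^2 - 11u - 5


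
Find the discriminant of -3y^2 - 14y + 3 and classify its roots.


D = b^2 - 4ac = (-14)^2 - 4(-3)(3) = 196 + 36 = 232
Since D > 0: two distinct irrational roots


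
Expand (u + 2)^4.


Expand (u + 2)^4 by repeated multiplication:
  (u + 2)^2 = u^2 + 4u + 4
  (u + 2)^3 = u^3 + 6u^2 + 12u + 8
= u^4 + 8u^3 + 24u^2 + 32u + 16


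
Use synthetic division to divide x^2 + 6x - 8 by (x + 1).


Synthetic division with c = -1. Coefficients: 1, 6, -8
Bring down 1.
  1 * -1 = -1; -1 + 6 = 5
  5 * -1 = -5; -5 - 8 = -13
Quotient: x + 5, Remainder: -13


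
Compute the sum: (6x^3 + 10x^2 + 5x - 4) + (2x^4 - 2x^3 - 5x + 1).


Align terms by degree and add:
  6x^3 + 10x^2 + 5x - 4
+ 2x^4 - 2x^3 - 5x + 1
= 2x^4 + 4x^3 + 10x^2 - 3


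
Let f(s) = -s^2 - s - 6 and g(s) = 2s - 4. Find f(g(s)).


Substitute g(s) into f:
f(g(s)) = -1*(2s - 4)^2 + (-1)*(2s - 4) + (-6)
(2s - 4)^2 = 4s^2 - 16s + 16
Expand and combine: -4s^2 + 14s - 18


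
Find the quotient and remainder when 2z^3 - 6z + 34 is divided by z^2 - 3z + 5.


(2z^3 - 6z + 34) / (z^2 - 3z + 5)
Step 1: 2z * (z^2 - 3z + 5) = 2z^3 - 6z^2 + 10z; subtract.
Step 2: 6 * (z^2 - 3z + 5) = 6z^2 - 18z + 30; subtract.
Quotient: 2z + 6, Remainder: 2z + 4


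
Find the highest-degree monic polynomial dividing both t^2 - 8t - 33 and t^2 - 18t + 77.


Factor each:
  t^2 - 8t - 33 = (t - 11)(t + 3)
  t^2 - 18t + 77 = (t - 11)(t - 7)
Common monic factor: t - 11


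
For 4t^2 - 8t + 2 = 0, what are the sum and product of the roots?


For at^2+bt+c=0: sum = -b/a, product = c/a.
a=4, b=-8, c=2
Sum = -(-8)/4 = 2
Product = (2)/4 = 1/2


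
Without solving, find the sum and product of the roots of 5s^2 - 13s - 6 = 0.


For as^2+bs+c=0: sum = -b/a, product = c/a.
a=5, b=-13, c=-6
Sum = -(-13)/5 = 13/5
Product = (-6)/5 = -6/5


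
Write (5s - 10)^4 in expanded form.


Expand (5s - 10)^4 by repeated multiplication:
  (5s - 10)^2 = 25s^2 - 100s + 100
  (5s - 10)^3 = 125s^3 - 750s^2 + 1500s - 1000
= 625s^4 - 5000s^3 + 15000s^2 - 20000s + 10000


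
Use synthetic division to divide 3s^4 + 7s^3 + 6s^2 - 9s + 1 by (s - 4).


Synthetic division with c = 4. Coefficients: 3, 7, 6, -9, 1
Bring down 3.
  3 * 4 = 12; 12 + 7 = 19
  19 * 4 = 76; 76 + 6 = 82
  82 * 4 = 328; 328 - 9 = 319
  319 * 4 = 1276; 1276 + 1 = 1277
Quotient: 3s^3 + 19s^2 + 82s + 319, Remainder: 1277


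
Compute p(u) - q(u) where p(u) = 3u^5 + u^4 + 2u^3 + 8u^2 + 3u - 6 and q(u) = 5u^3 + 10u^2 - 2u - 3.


Distribute the minus sign:
  (3u^5 + u^4 + 2u^3 + 8u^2 + 3u - 6)
- (5u^3 + 10u^2 - 2u - 3)
Negate second polynomial: -5u^3 - 10u^2 + 2u + 3
Add: 3u^5 + u^4 - 3u^3 - 2u^2 + 5u - 3


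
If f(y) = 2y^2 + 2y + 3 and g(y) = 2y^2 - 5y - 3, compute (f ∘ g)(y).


Substitute g(y) into f:
f(g(y)) = 2*(2y^2 - 5y - 3)^2 + 2*(2y^2 - 5y - 3) + 3
(2y^2 - 5y - 3)^2 = 4y^4 - 20y^3 + 13y^2 + 30y + 9
Expand and combine: 8y^4 - 40y^3 + 30y^2 + 50y + 15


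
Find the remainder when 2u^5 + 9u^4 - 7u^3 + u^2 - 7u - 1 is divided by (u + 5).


By the Remainder Theorem, the remainder equals p(-5):
  2*(-5)^5 = -6250
  9*(-5)^4 = 5625
  -7*(-5)^3 = 875
  1*(-5)^2 = 25
  -7*(-5)^1 = 35
  constant: -1
Sum: -6250 + 5625 + 875 + 25 + 35 - 1 = 309


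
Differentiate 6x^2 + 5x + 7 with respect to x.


Apply the power rule term by term:
  d/dx(6x^2) = 12x
  d/dx(5x) = 5
  d/dx(7) = 0
p'(x) = 12x + 5


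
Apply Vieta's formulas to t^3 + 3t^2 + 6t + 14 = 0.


Monic cubic t^3+bt^2+ct+d=0: sum=-b, pairwise sum=c, product=-d.
b=3, c=6, d=14
r1+r2+r3 = -3
r1r2+r1r3+r2r3 = 6
r1r2r3 = -14


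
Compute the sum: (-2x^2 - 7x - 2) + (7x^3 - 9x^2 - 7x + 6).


Align terms by degree and add:
  -2x^2 - 7x - 2
+ 7x^3 - 9x^2 - 7x + 6
= 7x^3 - 11x^2 - 14x + 4


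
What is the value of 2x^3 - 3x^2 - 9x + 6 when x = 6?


Using direct substitution:
  2 * (6)^3 = 432
  -3 * (6)^2 = -108
  -9 * (6)^1 = -54
  constant: 6
Sum = 432 - 108 - 54 + 6 = 276


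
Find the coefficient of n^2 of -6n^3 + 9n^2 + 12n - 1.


Read off the coefficient of n^2: 9


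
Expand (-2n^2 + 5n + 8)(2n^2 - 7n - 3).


Distribute each term of the first polynomial:
  (-2n^2)(2n^2 - 7n - 3) = -4n^4 + 14n^3 + 6n^2
  (5n)(2n^2 - 7n - 3) = 10n^3 - 35n^2 - 15n
  (8)(2n^2 - 7n - 3) = 16n^2 - 56n - 24
Sum: -4n^4 + 24n^3 - 13n^2 - 71n - 24


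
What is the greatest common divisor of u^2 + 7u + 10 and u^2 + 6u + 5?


Factor each:
  u^2 + 7u + 10 = (u + 5)(u + 2)
  u^2 + 6u + 5 = (u + 5)(u + 1)
Common monic factor: u + 5


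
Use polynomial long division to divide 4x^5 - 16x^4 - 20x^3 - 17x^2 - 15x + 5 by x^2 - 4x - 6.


(4x^5 - 16x^4 - 20x^3 - 17x^2 - 15x + 5) / (x^2 - 4x - 6)
Step 1: 4x^3 * (x^2 - 4x - 6) = 4x^5 - 16x^4 - 24x^3; subtract.
Step 2: 0 * (x^2 - 4x - 6) = 0; subtract.
Step 3: 4x * (x^2 - 4x - 6) = 4x^3 - 16x^2 - 24x; subtract.
Step 4: -1 * (x^2 - 4x - 6) = -x^2 + 4x + 6; subtract.
Quotient: 4x^3 + 4x - 1, Remainder: 5x - 1


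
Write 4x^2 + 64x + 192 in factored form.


Roots satisfy r1 + r2 = -b/a = -16 and r1*r2 = c/a = 48.
So r1 = -12, r2 = -4.
4x^2 + 64x + 192 = 4(x - r1)(x - r2) = 4(x + 12)(x + 4)


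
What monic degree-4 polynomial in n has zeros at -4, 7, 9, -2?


p(n) = (n + 4)(n - 7)(n - 9)(n + 2)
Expand: n^4 - 10n^3 - 25n^2 + 250n + 504


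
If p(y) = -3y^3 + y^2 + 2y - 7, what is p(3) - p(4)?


p(3) = -73
p(4) = -175
p(3) - p(4) = -73 + 175 = 102


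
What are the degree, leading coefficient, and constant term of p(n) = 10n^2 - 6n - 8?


Highest power of n is 2, with coefficient 10. Constant term is -8.
Degree = 2, leading coefficient = 10, constant term = -8


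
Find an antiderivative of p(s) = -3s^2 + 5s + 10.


Reverse power rule on each term:
  ∫ -3s^2 ds = -s^3
  ∫ 5s ds = (5/2)s^2
  ∫ 10 ds = 10s
F(s) = -s^3 + (5/2)s^2 + 10s + C


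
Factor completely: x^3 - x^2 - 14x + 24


Try integer roots (divisors of 24). x=3: p(3)=0.
Divide out (x - 3): quotient is x^2 + 2x - 8.
Factor the quadratic: (x - 2)(x + 4)
Result: (x - 3)(x - 2)(x + 4)


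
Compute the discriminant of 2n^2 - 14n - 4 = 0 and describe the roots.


D = b^2 - 4ac = (-14)^2 - 4(2)(-4) = 196 + 32 = 228
Since D > 0: two distinct irrational roots


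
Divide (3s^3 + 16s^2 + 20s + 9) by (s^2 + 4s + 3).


(3s^3 + 16s^2 + 20s + 9) / (s^2 + 4s + 3)
Step 1: 3s * (s^2 + 4s + 3) = 3s^3 + 12s^2 + 9s; subtract.
Step 2: 4 * (s^2 + 4s + 3) = 4s^2 + 16s + 12; subtract.
Quotient: 3s + 4, Remainder: -5s - 3


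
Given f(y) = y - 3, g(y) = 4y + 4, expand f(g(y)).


Substitute g(y) into f:
f(g(y)) = 1*(4y + 4) + (-3)
Expand and combine: 4y + 1


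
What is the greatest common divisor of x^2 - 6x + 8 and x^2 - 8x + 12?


Factor each:
  x^2 - 6x + 8 = (x - 2)(x - 4)
  x^2 - 8x + 12 = (x - 2)(x - 6)
Common monic factor: x - 2


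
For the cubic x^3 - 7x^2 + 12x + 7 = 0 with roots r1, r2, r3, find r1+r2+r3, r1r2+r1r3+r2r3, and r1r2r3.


Monic cubic x^3+bx^2+cx+d=0: sum=-b, pairwise sum=c, product=-d.
b=-7, c=12, d=7
r1+r2+r3 = 7
r1r2+r1r3+r2r3 = 12
r1r2r3 = -7


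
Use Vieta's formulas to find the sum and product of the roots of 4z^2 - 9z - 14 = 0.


For az^2+bz+c=0: sum = -b/a, product = c/a.
a=4, b=-9, c=-14
Sum = -(-9)/4 = 9/4
Product = (-14)/4 = -7/2


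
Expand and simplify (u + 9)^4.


Expand (u + 9)^4 by repeated multiplication:
  (u + 9)^2 = u^2 + 18u + 81
  (u + 9)^3 = u^3 + 27u^2 + 243u + 729
= u^4 + 36u^3 + 486u^2 + 2916u + 6561


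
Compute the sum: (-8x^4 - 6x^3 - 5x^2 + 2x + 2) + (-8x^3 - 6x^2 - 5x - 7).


Align terms by degree and add:
  -8x^4 - 6x^3 - 5x^2 + 2x + 2
  -8x^3 - 6x^2 - 5x - 7
= -8x^4 - 14x^3 - 11x^2 - 3x - 5


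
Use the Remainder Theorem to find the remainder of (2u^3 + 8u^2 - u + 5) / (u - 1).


By the Remainder Theorem, the remainder equals p(1):
  2*(1)^3 = 2
  8*(1)^2 = 8
  -1*(1)^1 = -1
  constant: 5
Sum: 2 + 8 - 1 + 5 = 14


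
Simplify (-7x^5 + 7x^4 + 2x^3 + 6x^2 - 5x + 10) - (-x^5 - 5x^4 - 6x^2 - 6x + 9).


Distribute the minus sign:
  (-7x^5 + 7x^4 + 2x^3 + 6x^2 - 5x + 10)
- (-x^5 - 5x^4 - 6x^2 - 6x + 9)
Negate second polynomial: x^5 + 5x^4 + 6x^2 + 6x - 9
Add: -6x^5 + 12x^4 + 2x^3 + 12x^2 + x + 1


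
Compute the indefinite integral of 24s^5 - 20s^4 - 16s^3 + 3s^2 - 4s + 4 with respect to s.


Reverse power rule on each term:
  ∫ 24s^5 ds = 4s^6
  ∫ -20s^4 ds = -4s^5
  ∫ -16s^3 ds = -4s^4
  ∫ 3s^2 ds = s^3
  ∫ -4s ds = -2s^2
  ∫ 4 ds = 4s
F(s) = 4s^6 - 4s^5 - 4s^4 + s^3 - 2s^2 + 4s + C


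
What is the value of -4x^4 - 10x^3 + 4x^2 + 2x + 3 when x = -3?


Using direct substitution:
  -4 * (-3)^4 = -324
  -10 * (-3)^3 = 270
  4 * (-3)^2 = 36
  2 * (-3)^1 = -6
  constant: 3
Sum = -324 + 270 + 36 - 6 + 3 = -21


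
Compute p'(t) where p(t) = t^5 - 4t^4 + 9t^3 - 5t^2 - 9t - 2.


Apply the power rule term by term:
  d/dt(t^5) = 5t^4
  d/dt(-4t^4) = -16t^3
  d/dt(9t^3) = 27t^2
  d/dt(-5t^2) = -10t
  d/dt(-9t) = -9
  d/dt(-2) = 0
p'(t) = 5t^4 - 16t^3 + 27t^2 - 10t - 9


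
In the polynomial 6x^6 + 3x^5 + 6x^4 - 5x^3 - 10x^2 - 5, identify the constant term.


Read off the constant term: -5


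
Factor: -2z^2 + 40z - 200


Roots satisfy r1 + r2 = -b/a = 20 and r1*r2 = c/a = 100.
So r1 = 10, r2 = 10.
-2z^2 + 40z - 200 = -2(z - r1)(z - r2) = -2(z - 10)(z - 10)


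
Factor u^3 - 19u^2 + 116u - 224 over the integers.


Try integer roots (divisors of -224). u=4: p(4)=0.
Divide out (u - 4): quotient is u^2 - 15u + 56.
Factor the quadratic: (u - 8)(u - 7)
Result: (u - 4)(u - 8)(u - 7)


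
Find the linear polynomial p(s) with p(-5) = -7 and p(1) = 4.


p(s) = ms + b. Using p(-5)=-7, p(1)=4:
m = (-7 - 4)/(-5 - 1) = -11/-6 = 11/6
b = -7 - m*(-5) = -7 + 55/6 = 13/6
p(s) = (11/6)s + (13/6)


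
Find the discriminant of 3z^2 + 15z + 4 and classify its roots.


D = b^2 - 4ac = (15)^2 - 4(3)(4) = 225 - 48 = 177
Since D > 0: two distinct irrational roots


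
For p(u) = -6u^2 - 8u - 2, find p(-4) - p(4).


p(-4) = -66
p(4) = -130
p(-4) - p(4) = -66 + 130 = 64


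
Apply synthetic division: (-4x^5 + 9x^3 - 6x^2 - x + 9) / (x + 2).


Synthetic division with c = -2. Coefficients: -4, 0, 9, -6, -1, 9
Bring down -4.
  -4 * -2 = 8; 8 + 0 = 8
  8 * -2 = -16; -16 + 9 = -7
  -7 * -2 = 14; 14 - 6 = 8
  8 * -2 = -16; -16 - 1 = -17
  -17 * -2 = 34; 34 + 9 = 43
Quotient: -4x^4 + 8x^3 - 7x^2 + 8x - 17, Remainder: 43


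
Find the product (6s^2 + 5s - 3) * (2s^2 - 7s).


Distribute each term of the first polynomial:
  (6s^2)(2s^2 - 7s) = 12s^4 - 42s^3
  (5s)(2s^2 - 7s) = 10s^3 - 35s^2
  (-3)(2s^2 - 7s) = -6s^2 + 21s
Sum: 12s^4 - 32s^3 - 41s^2 + 21s


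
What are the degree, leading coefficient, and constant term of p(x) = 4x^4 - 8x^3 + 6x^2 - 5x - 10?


Highest power of x is 4, with coefficient 4. Constant term is -10.
Degree = 4, leading coefficient = 4, constant term = -10


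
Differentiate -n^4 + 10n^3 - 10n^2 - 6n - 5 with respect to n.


Apply the power rule term by term:
  d/dn(-n^4) = -4n^3
  d/dn(10n^3) = 30n^2
  d/dn(-10n^2) = -20n
  d/dn(-6n) = -6
  d/dn(-5) = 0
p'(n) = -4n^3 + 30n^2 - 20n - 6


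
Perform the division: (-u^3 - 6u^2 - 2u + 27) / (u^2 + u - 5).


(-u^3 - 6u^2 - 2u + 27) / (u^2 + u - 5)
Step 1: -u * (u^2 + u - 5) = -u^3 - u^2 + 5u; subtract.
Step 2: -5 * (u^2 + u - 5) = -5u^2 - 5u + 25; subtract.
Quotient: -u - 5, Remainder: -2u + 2


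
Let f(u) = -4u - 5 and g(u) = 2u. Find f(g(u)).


Substitute g(u) into f:
f(g(u)) = -4*(2u) + (-5)
Expand and combine: -8u - 5


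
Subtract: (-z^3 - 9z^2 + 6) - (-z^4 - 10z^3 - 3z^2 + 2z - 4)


Distribute the minus sign:
  (-z^3 - 9z^2 + 6)
- (-z^4 - 10z^3 - 3z^2 + 2z - 4)
Negate second polynomial: z^4 + 10z^3 + 3z^2 - 2z + 4
Add: z^4 + 9z^3 - 6z^2 - 2z + 10


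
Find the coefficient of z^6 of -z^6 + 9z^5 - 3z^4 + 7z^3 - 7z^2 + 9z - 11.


Read off the coefficient of z^6: -1


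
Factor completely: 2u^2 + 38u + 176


Roots satisfy r1 + r2 = -b/a = -19 and r1*r2 = c/a = 88.
So r1 = -11, r2 = -8.
2u^2 + 38u + 176 = 2(u - r1)(u - r2) = 2(u + 11)(u + 8)


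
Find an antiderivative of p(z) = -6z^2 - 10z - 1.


Reverse power rule on each term:
  ∫ -6z^2 dz = -2z^3
  ∫ -10z dz = -5z^2
  ∫ -1 dz = -z
F(z) = -2z^3 - 5z^2 - z + C


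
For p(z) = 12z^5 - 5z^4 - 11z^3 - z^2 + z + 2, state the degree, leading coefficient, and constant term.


Highest power of z is 5, with coefficient 12. Constant term is 2.
Degree = 5, leading coefficient = 12, constant term = 2


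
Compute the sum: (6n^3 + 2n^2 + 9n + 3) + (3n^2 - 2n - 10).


Align terms by degree and add:
  6n^3 + 2n^2 + 9n + 3
+ 3n^2 - 2n - 10
= 6n^3 + 5n^2 + 7n - 7


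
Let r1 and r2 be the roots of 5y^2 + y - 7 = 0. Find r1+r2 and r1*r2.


For ay^2+by+c=0: sum = -b/a, product = c/a.
a=5, b=1, c=-7
Sum = -(1)/5 = -1/5
Product = (-7)/5 = -7/5


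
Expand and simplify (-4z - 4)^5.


Expand (-4z - 4)^5 by repeated multiplication:
  (-4z - 4)^2 = 16z^2 + 32z + 16
  (-4z - 4)^3 = -64z^3 - 192z^2 - 192z - 64
  (-4z - 4)^4 = 256z^4 + 1024z^3 + 1536z^2 + 1024z + 256
= -1024z^5 - 5120z^4 - 10240z^3 - 10240z^2 - 5120z - 1024


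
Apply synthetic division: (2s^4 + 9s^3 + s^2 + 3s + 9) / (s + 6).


Synthetic division with c = -6. Coefficients: 2, 9, 1, 3, 9
Bring down 2.
  2 * -6 = -12; -12 + 9 = -3
  -3 * -6 = 18; 18 + 1 = 19
  19 * -6 = -114; -114 + 3 = -111
  -111 * -6 = 666; 666 + 9 = 675
Quotient: 2s^3 - 3s^2 + 19s - 111, Remainder: 675


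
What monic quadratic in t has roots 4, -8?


p(t) = (t - 4)(t + 8)
Expand: t^2 + 4t - 32


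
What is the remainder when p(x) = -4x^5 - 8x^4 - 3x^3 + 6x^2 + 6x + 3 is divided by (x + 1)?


By the Remainder Theorem, the remainder equals p(-1):
  -4*(-1)^5 = 4
  -8*(-1)^4 = -8
  -3*(-1)^3 = 3
  6*(-1)^2 = 6
  6*(-1)^1 = -6
  constant: 3
Sum: 4 - 8 + 3 + 6 - 6 + 3 = 2


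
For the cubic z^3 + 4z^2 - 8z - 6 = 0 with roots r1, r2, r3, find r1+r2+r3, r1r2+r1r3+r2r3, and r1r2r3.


Monic cubic z^3+bz^2+cz+d=0: sum=-b, pairwise sum=c, product=-d.
b=4, c=-8, d=-6
r1+r2+r3 = -4
r1r2+r1r3+r2r3 = -8
r1r2r3 = 6


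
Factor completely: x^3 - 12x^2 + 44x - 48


Try integer roots (divisors of -48). x=2: p(2)=0.
Divide out (x - 2): quotient is x^2 - 10x + 24.
Factor the quadratic: (x - 6)(x - 4)
Result: (x - 2)(x - 6)(x - 4)


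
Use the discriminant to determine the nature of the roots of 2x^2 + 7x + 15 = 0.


D = b^2 - 4ac = (7)^2 - 4(2)(15) = 49 - 120 = -71
Since D < 0: two complex conjugate roots (no real roots)


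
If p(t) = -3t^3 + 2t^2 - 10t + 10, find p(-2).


Using direct substitution:
  -3 * (-2)^3 = 24
  2 * (-2)^2 = 8
  -10 * (-2)^1 = 20
  constant: 10
Sum = 24 + 8 + 20 + 10 = 62


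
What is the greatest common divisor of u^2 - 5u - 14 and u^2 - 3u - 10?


Factor each:
  u^2 - 5u - 14 = (u + 2)(u - 7)
  u^2 - 3u - 10 = (u + 2)(u - 5)
Common monic factor: u + 2


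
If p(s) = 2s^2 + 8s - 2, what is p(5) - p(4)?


p(5) = 88
p(4) = 62
p(5) - p(4) = 88 - 62 = 26


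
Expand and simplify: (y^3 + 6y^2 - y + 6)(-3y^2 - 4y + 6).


Distribute each term of the first polynomial:
  (y^3)(-3y^2 - 4y + 6) = -3y^5 - 4y^4 + 6y^3
  (6y^2)(-3y^2 - 4y + 6) = -18y^4 - 24y^3 + 36y^2
  (-y)(-3y^2 - 4y + 6) = 3y^3 + 4y^2 - 6y
  (6)(-3y^2 - 4y + 6) = -18y^2 - 24y + 36
Sum: -3y^5 - 22y^4 - 15y^3 + 22y^2 - 30y + 36


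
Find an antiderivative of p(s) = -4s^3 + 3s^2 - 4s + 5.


Reverse power rule on each term:
  ∫ -4s^3 ds = -s^4
  ∫ 3s^2 ds = s^3
  ∫ -4s ds = -2s^2
  ∫ 5 ds = 5s
F(s) = -s^4 + s^3 - 2s^2 + 5s + C


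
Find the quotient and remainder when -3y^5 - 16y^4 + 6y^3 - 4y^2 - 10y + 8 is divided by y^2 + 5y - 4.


(-3y^5 - 16y^4 + 6y^3 - 4y^2 - 10y + 8) / (y^2 + 5y - 4)
Step 1: -3y^3 * (y^2 + 5y - 4) = -3y^5 - 15y^4 + 12y^3; subtract.
Step 2: -y^2 * (y^2 + 5y - 4) = -y^4 - 5y^3 + 4y^2; subtract.
Step 3: -y * (y^2 + 5y - 4) = -y^3 - 5y^2 + 4y; subtract.
Step 4: -3 * (y^2 + 5y - 4) = -3y^2 - 15y + 12; subtract.
Quotient: -3y^3 - y^2 - y - 3, Remainder: y - 4


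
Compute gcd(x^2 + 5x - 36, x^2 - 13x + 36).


Factor each:
  x^2 + 5x - 36 = (x - 4)(x + 9)
  x^2 - 13x + 36 = (x - 4)(x - 9)
Common monic factor: x - 4


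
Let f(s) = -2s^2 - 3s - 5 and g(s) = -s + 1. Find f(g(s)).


Substitute g(s) into f:
f(g(s)) = -2*(-s + 1)^2 + (-3)*(-s + 1) + (-5)
(-s + 1)^2 = s^2 - 2s + 1
Expand and combine: -2s^2 + 7s - 10


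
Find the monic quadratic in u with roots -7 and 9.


p(u) = (u + 7)(u - 9)
Expand: u^2 - 2u - 63


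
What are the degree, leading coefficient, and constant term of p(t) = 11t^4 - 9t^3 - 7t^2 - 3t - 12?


Highest power of t is 4, with coefficient 11. Constant term is -12.
Degree = 4, leading coefficient = 11, constant term = -12


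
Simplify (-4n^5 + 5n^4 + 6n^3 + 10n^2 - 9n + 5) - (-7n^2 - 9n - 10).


Distribute the minus sign:
  (-4n^5 + 5n^4 + 6n^3 + 10n^2 - 9n + 5)
- (-7n^2 - 9n - 10)
Negate second polynomial: 7n^2 + 9n + 10
Add: -4n^5 + 5n^4 + 6n^3 + 17n^2 + 15


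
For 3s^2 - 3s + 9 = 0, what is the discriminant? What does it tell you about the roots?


D = b^2 - 4ac = (-3)^2 - 4(3)(9) = 9 - 108 = -99
Since D < 0: two complex conjugate roots (no real roots)


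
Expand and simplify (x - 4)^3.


Expand (x - 4)^3 by repeated multiplication:
  (x - 4)^2 = x^2 - 8x + 16
= x^3 - 12x^2 + 48x - 64


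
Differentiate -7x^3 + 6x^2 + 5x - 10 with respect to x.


Apply the power rule term by term:
  d/dx(-7x^3) = -21x^2
  d/dx(6x^2) = 12x
  d/dx(5x) = 5
  d/dx(-10) = 0
p'(x) = -21x^2 + 12x + 5


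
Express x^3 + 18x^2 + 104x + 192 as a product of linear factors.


Try integer roots (divisors of 192). x=-6: p(-6)=0.
Divide out (x + 6): quotient is x^2 + 12x + 32.
Factor the quadratic: (x + 4)(x + 8)
Result: (x + 6)(x + 4)(x + 8)


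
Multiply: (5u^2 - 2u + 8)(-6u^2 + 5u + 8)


Distribute each term of the first polynomial:
  (5u^2)(-6u^2 + 5u + 8) = -30u^4 + 25u^3 + 40u^2
  (-2u)(-6u^2 + 5u + 8) = 12u^3 - 10u^2 - 16u
  (8)(-6u^2 + 5u + 8) = -48u^2 + 40u + 64
Sum: -30u^4 + 37u^3 - 18u^2 + 24u + 64


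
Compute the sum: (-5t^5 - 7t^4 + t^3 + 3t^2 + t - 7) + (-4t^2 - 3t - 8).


Align terms by degree and add:
  -5t^5 - 7t^4 + t^3 + 3t^2 + t - 7
  -4t^2 - 3t - 8
= -5t^5 - 7t^4 + t^3 - t^2 - 2t - 15


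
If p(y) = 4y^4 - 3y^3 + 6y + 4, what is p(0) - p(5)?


p(0) = 4
p(5) = 2159
p(0) - p(5) = 4 - 2159 = -2155


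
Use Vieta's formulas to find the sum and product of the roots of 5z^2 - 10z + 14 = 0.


For az^2+bz+c=0: sum = -b/a, product = c/a.
a=5, b=-10, c=14
Sum = -(-10)/5 = 2
Product = (14)/5 = 14/5


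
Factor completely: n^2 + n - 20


Roots satisfy r1 + r2 = -b/a = -1 and r1*r2 = c/a = -20.
So r1 = 4, r2 = -5.
n^2 + n - 20 = (n - r1)(n - r2) = (n - 4)(n + 5)


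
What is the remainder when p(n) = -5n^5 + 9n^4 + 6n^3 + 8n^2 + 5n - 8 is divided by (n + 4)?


By the Remainder Theorem, the remainder equals p(-4):
  -5*(-4)^5 = 5120
  9*(-4)^4 = 2304
  6*(-4)^3 = -384
  8*(-4)^2 = 128
  5*(-4)^1 = -20
  constant: -8
Sum: 5120 + 2304 - 384 + 128 - 20 - 8 = 7140


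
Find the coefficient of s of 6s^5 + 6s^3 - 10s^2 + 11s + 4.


Read off the coefficient of s: 11


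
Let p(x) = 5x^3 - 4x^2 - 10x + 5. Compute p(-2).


Using direct substitution:
  5 * (-2)^3 = -40
  -4 * (-2)^2 = -16
  -10 * (-2)^1 = 20
  constant: 5
Sum = -40 - 16 + 20 + 5 = -31


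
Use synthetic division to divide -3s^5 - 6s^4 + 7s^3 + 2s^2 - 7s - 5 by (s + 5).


Synthetic division with c = -5. Coefficients: -3, -6, 7, 2, -7, -5
Bring down -3.
  -3 * -5 = 15; 15 - 6 = 9
  9 * -5 = -45; -45 + 7 = -38
  -38 * -5 = 190; 190 + 2 = 192
  192 * -5 = -960; -960 - 7 = -967
  -967 * -5 = 4835; 4835 - 5 = 4830
Quotient: -3s^4 + 9s^3 - 38s^2 + 192s - 967, Remainder: 4830


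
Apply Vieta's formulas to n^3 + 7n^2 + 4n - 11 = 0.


Monic cubic n^3+bn^2+cn+d=0: sum=-b, pairwise sum=c, product=-d.
b=7, c=4, d=-11
r1+r2+r3 = -7
r1r2+r1r3+r2r3 = 4
r1r2r3 = 11


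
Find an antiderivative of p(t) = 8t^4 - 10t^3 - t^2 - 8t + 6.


Reverse power rule on each term:
  ∫ 8t^4 dt = (8/5)t^5
  ∫ -10t^3 dt = -(5/2)t^4
  ∫ -t^2 dt = -(1/3)t^3
  ∫ -8t dt = -4t^2
  ∫ 6 dt = 6t
F(t) = (8/5)t^5 - (5/2)t^4 - (1/3)t^3 - 4t^2 + 6t + C


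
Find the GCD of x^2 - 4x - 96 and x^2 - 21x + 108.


Factor each:
  x^2 - 4x - 96 = (x - 12)(x + 8)
  x^2 - 21x + 108 = (x - 12)(x - 9)
Common monic factor: x - 12


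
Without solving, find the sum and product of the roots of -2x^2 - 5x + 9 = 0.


For ax^2+bx+c=0: sum = -b/a, product = c/a.
a=-2, b=-5, c=9
Sum = -(-5)/-2 = -5/2
Product = (9)/-2 = -9/2


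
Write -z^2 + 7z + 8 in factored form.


Roots satisfy r1 + r2 = -b/a = 7 and r1*r2 = c/a = -8.
So r1 = -1, r2 = 8.
-z^2 + 7z + 8 = -(z - r1)(z - r2) = -(z + 1)(z - 8)


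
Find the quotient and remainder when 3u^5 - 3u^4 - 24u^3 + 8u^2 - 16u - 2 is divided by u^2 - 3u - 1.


(3u^5 - 3u^4 - 24u^3 + 8u^2 - 16u - 2) / (u^2 - 3u - 1)
Step 1: 3u^3 * (u^2 - 3u - 1) = 3u^5 - 9u^4 - 3u^3; subtract.
Step 2: 6u^2 * (u^2 - 3u - 1) = 6u^4 - 18u^3 - 6u^2; subtract.
Step 3: -3u * (u^2 - 3u - 1) = -3u^3 + 9u^2 + 3u; subtract.
Step 4: 5 * (u^2 - 3u - 1) = 5u^2 - 15u - 5; subtract.
Quotient: 3u^3 + 6u^2 - 3u + 5, Remainder: -4u + 3


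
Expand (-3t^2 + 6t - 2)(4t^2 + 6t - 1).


Distribute each term of the first polynomial:
  (-3t^2)(4t^2 + 6t - 1) = -12t^4 - 18t^3 + 3t^2
  (6t)(4t^2 + 6t - 1) = 24t^3 + 36t^2 - 6t
  (-2)(4t^2 + 6t - 1) = -8t^2 - 12t + 2
Sum: -12t^4 + 6t^3 + 31t^2 - 18t + 2


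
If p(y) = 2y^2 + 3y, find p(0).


Using direct substitution:
  2 * (0)^2 = 0
  3 * (0)^1 = 0
  constant: 0
Sum = 0 + 0 + 0 = 0


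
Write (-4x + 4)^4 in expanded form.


Expand (-4x + 4)^4 by repeated multiplication:
  (-4x + 4)^2 = 16x^2 - 32x + 16
  (-4x + 4)^3 = -64x^3 + 192x^2 - 192x + 64
= 256x^4 - 1024x^3 + 1536x^2 - 1024x + 256


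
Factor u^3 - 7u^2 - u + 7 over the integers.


Try integer roots (divisors of 7). u=-1: p(-1)=0.
Divide out (u + 1): quotient is u^2 - 8u + 7.
Factor the quadratic: (u - 7)(u - 1)
Result: (u + 1)(u - 7)(u - 1)


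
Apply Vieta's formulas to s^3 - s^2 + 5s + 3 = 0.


Monic cubic s^3+bs^2+cs+d=0: sum=-b, pairwise sum=c, product=-d.
b=-1, c=5, d=3
r1+r2+r3 = 1
r1r2+r1r3+r2r3 = 5
r1r2r3 = -3


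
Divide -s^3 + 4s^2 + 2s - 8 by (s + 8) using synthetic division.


Synthetic division with c = -8. Coefficients: -1, 4, 2, -8
Bring down -1.
  -1 * -8 = 8; 8 + 4 = 12
  12 * -8 = -96; -96 + 2 = -94
  -94 * -8 = 752; 752 - 8 = 744
Quotient: -s^2 + 12s - 94, Remainder: 744


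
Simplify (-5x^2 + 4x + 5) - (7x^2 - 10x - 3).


Distribute the minus sign:
  (-5x^2 + 4x + 5)
- (7x^2 - 10x - 3)
Negate second polynomial: -7x^2 + 10x + 3
Add: -12x^2 + 14x + 8


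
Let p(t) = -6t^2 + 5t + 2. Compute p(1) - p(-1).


p(1) = 1
p(-1) = -9
p(1) - p(-1) = 1 + 9 = 10
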